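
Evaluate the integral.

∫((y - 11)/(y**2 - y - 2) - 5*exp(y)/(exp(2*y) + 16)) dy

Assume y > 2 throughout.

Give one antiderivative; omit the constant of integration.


Answer: -3*log(y - 2) + 4*log(y + 1) - 5*atan(exp(y)/4)/4.


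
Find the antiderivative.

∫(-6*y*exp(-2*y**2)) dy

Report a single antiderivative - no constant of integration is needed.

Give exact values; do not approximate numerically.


Answer: 3*exp(-2*y**2)/2.


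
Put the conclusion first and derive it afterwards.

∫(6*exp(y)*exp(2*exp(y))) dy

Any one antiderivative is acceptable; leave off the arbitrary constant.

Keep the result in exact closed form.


The answer is 3*exp(2*exp(y)).
Step 1. Substitute u = exp(y), turning ∫(6*exp(y)*exp(2*exp(y))) dy into ∫(6*exp(2*u)) du: now ∫(6*exp(2*u)) du.
Step 2. Evaluate the standard form: now 3*exp(2*u).
Step 3. Substitute back u = exp(y): now 3*exp(2*exp(y)).
Answer: 3*exp(2*exp(y)).


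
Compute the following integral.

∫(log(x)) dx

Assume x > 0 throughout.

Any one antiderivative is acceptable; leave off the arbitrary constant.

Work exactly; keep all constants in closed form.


Answer: x*log(x) - x.


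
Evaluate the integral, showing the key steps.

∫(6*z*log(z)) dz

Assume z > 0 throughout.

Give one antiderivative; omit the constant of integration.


Step 1. Integrate ∫(6*z*log(z)) dz by parts with u = log(z), dv = (6*z) dz, so v = 3*z**2 [assuming z > 0]: now 3*z**2*log(z) + ∫(-3*z) dz.
Step 2. Evaluate the standard form: now 3*z**2*log(z) - 3*z**2/2.
Answer: 3*z**2*log(z) - 3*z**2/2.


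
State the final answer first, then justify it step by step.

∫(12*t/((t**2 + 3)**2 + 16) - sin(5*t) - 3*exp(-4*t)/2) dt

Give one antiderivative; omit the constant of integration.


The answer is cos(5*t)/5 + 3*atan(t**2/4 + 3/4)/2 + 3*exp(-4*t)/8.
Step 1. Rewrite: now ∫(12*t/((t**2 + 3)**2 + 16)) dt + ∫(-3*exp(-4*t)/2) dt + ∫(-sin(5*t)) dt.
Step 2. Evaluate the standard form: now cos(5*t)/5 + ∫(12*t/((t**2 + 3)**2 + 16)) dt + ∫(-3*exp(-4*t)/2) dt.
Step 3. Evaluate the standard form: now cos(5*t)/5 + ∫(12*t/((t**2 + 3)**2 + 16)) dt + 3*exp(-4*t)/8.
Step 4. Substitute u = t**2 + 3, turning ∫(12*t/((t**2 + 3)**2 + 16)) dt into ∫(6/(u**2 + 16)) du: now cos(5*t)/5 + ∫(6/(u**2 + 16)) du + 3*exp(-4*t)/8.
Step 5. Evaluate the standard form: now cos(5*t)/5 + 3*atan(u/4)/2 + 3*exp(-4*t)/8.
Step 6. Substitute back u = t**2 + 3: now cos(5*t)/5 + 3*atan(t**2/4 + 3/4)/2 + 3*exp(-4*t)/8.
Answer: cos(5*t)/5 + 3*atan(t**2/4 + 3/4)/2 + 3*exp(-4*t)/8.


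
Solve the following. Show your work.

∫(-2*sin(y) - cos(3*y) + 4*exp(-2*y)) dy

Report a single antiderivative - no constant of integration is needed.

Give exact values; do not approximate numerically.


Step 1. Rewrite: now ∫(4*exp(-2*y)) dy + ∫(-2*sin(y)) dy + ∫(-cos(3*y)) dy.
Step 2. Evaluate the standard form: now -sin(3*y)/3 + ∫(4*exp(-2*y)) dy + ∫(-2*sin(y)) dy.
Step 3. Evaluate the standard form: now -sin(3*y)/3 + 2*cos(y) + ∫(4*exp(-2*y)) dy.
Step 4. Evaluate the standard form: now -sin(3*y)/3 + 2*cos(y) - 2*exp(-2*y).
Answer: -sin(3*y)/3 + 2*cos(y) - 2*exp(-2*y).


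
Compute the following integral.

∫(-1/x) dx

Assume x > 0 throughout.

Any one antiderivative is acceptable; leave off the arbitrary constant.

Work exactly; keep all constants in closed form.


Answer: -log(x).


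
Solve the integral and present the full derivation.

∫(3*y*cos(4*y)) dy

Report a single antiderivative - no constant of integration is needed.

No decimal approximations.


Step 1. Integrate ∫(3*y*cos(4*y)) dy by parts with u = y, dv = (3*cos(4*y)) dy, so v = 3*sin(4*y)/4: now 3*y*sin(4*y)/4 + ∫(-3*sin(4*y)/4) dy.
Step 2. Evaluate the standard form: now 3*y*sin(4*y)/4 + 3*cos(4*y)/16.
Answer: 3*y*sin(4*y)/4 + 3*cos(4*y)/16.


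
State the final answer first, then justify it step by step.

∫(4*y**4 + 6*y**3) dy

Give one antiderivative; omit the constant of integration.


The answer is 4*y**5/5 + 3*y**4/2.
Step 1. Rewrite: now ∫(6*y**3) dy + ∫(4*y**4) dy.
Step 2. Evaluate the standard form: now 4*y**5/5 + ∫(6*y**3) dy.
Step 3. Evaluate the standard form: now 4*y**5/5 + 3*y**4/2.
Answer: 4*y**5/5 + 3*y**4/2.


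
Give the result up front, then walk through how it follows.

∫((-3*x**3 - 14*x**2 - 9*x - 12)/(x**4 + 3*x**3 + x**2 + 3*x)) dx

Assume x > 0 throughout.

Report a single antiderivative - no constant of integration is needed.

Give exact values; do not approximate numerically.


The answer is -4*log(x) + log(x + 3) - 2*atan(x).
Step 1. Decompose ∫((-3*x**3 - 14*x**2 - 9*x - 12)/(x**4 + 3*x**3 + x**2 + 3*x)) dx by partial fractions, (-3*x**3 - 14*x**2 - 9*x - 12)/(x**4 + 3*x**3 + x**2 + 3*x) = -2/(x**2 + 1) + 1/(x + 3) - 4/x: now ∫(-4/x) dx + ∫(1/(x + 3)) dx + ∫(-2/(x**2 + 1)) dx.
Step 2. Evaluate the standard form [assuming x > -3]: now log(x + 3) + ∫(-4/x) dx + ∫(-2/(x**2 + 1)) dx.
Step 3. Evaluate the standard form [assuming x > 0]: now -4*log(x) + log(x + 3) + ∫(-2/(x**2 + 1)) dx.
Step 4. Evaluate the standard form: now -4*log(x) + log(x + 3) - 2*atan(x).
Answer: -4*log(x) + log(x + 3) - 2*atan(x).


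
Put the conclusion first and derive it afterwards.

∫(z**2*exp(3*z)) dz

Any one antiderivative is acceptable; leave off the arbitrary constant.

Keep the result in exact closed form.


The answer is z**2*exp(3*z)/3 - 2*z*exp(3*z)/9 + 2*exp(3*z)/27.
Step 1. Integrate ∫(z**2*exp(3*z)) dz by parts with u = z**2, dv = (exp(3*z)) dz, so v = exp(3*z)/3: now z**2*exp(3*z)/3 + ∫(-2*z*exp(3*z)/3) dz.
Step 2. Integrate ∫(-2*z*exp(3*z)/3) dz by parts with u = z, dv = (-2*exp(3*z)/3) dz, so v = -2*exp(3*z)/9: now z**2*exp(3*z)/3 - 2*z*exp(3*z)/9 + ∫(2*exp(3*z)/9) dz.
Step 3. Evaluate the standard form: now z**2*exp(3*z)/3 - 2*z*exp(3*z)/9 + 2*exp(3*z)/27.
Answer: z**2*exp(3*z)/3 - 2*z*exp(3*z)/9 + 2*exp(3*z)/27.


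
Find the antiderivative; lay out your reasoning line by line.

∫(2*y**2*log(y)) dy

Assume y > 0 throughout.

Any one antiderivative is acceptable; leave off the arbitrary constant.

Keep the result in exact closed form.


Step 1. Integrate ∫(2*y**2*log(y)) dy by parts with u = log(y), dv = (2*y**2) dy, so v = 2*y**3/3 [assuming y > 0]: now 2*y**3*log(y)/3 + ∫(-2*y**2/3) dy.
Step 2. Evaluate the standard form: now 2*y**3*log(y)/3 - 2*y**3/9.
Answer: 2*y**3*log(y)/3 - 2*y**3/9.


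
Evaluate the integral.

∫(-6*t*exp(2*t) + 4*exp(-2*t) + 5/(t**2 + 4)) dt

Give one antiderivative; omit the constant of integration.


Answer: -3*t*exp(2*t) + 3*exp(2*t)/2 + 5*atan(t/2)/2 - 2*exp(-2*t).


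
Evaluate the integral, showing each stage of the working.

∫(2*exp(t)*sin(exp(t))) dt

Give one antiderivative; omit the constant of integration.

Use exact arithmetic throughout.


Step 1. Substitute u = exp(t), turning ∫(2*exp(t)*sin(exp(t))) dt into ∫(2*sin(u)) du: now ∫(2*sin(u)) du.
Step 2. Evaluate the standard form: now -2*cos(u).
Step 3. Substitute back u = exp(t): now -2*cos(exp(t)).
Answer: -2*cos(exp(t)).


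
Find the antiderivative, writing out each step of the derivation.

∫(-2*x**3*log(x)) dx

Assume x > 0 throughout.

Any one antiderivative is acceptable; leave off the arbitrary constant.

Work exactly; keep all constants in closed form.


Step 1. Integrate ∫(-2*x**3*log(x)) dx by parts with u = log(x), dv = (-2*x**3) dx, so v = -x**4/2 [assuming x > 0]: now -x**4*log(x)/2 + ∫(x**3/2) dx.
Step 2. Evaluate the standard form: now -x**4*log(x)/2 + x**4/8.
Answer: -x**4*log(x)/2 + x**4/8.


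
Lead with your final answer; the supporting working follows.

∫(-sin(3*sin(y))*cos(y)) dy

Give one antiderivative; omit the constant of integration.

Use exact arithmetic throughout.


The answer is cos(3*sin(y))/3.
Step 1. Substitute u = sin(y), turning ∫(-sin(3*sin(y))*cos(y)) dy into ∫(-sin(3*u)) du: now ∫(-sin(3*u)) du.
Step 2. Evaluate the standard form: now cos(3*u)/3.
Step 3. Substitute back u = sin(y): now cos(3*sin(y))/3.
Answer: cos(3*sin(y))/3.


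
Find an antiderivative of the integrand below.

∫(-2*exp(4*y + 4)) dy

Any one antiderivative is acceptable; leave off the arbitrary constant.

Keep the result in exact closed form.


Answer: -exp(4*y + 4)/2.


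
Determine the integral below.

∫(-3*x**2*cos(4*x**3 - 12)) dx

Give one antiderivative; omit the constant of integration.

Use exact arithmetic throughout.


Answer: -sin(4*x**3 - 12)/4.


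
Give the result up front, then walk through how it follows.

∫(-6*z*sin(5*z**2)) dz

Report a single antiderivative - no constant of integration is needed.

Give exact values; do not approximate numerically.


The answer is 3*cos(5*z**2)/5.
Step 1. Substitute u = z**2, turning ∫(-6*z*sin(5*z**2)) dz into ∫(-3*sin(5*u)) du: now ∫(-3*sin(5*u)) du.
Step 2. Evaluate the standard form: now 3*cos(5*u)/5.
Step 3. Substitute back u = z**2: now 3*cos(5*z**2)/5.
Answer: 3*cos(5*z**2)/5.


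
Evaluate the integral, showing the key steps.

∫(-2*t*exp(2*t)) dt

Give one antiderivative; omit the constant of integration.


Step 1. Integrate ∫(-2*t*exp(2*t)) dt by parts with u = t, dv = (-2*exp(2*t)) dt, so v = -exp(2*t): now -t*exp(2*t) + ∫(exp(2*t)) dt.
Step 2. Evaluate the standard form: now -t*exp(2*t) + exp(2*t)/2.
Answer: -t*exp(2*t) + exp(2*t)/2.


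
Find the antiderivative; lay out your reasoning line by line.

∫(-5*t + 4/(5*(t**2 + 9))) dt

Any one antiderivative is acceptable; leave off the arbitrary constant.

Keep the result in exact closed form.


Step 1. Rewrite: now ∫(-5*t) dt + ∫(4/(5*(t**2 + 9))) dt.
Step 2. Evaluate the standard form: now -5*t**2/2 + ∫(4/(5*(t**2 + 9))) dt.
Step 3. Evaluate the standard form: now -5*t**2/2 + 4*atan(t/3)/15.
Answer: -5*t**2/2 + 4*atan(t/3)/15.


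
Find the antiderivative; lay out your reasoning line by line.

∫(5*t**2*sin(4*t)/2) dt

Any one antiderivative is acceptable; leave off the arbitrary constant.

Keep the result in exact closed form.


Step 1. Integrate ∫(5*t**2*sin(4*t)/2) dt by parts with u = t**2, dv = (5*sin(4*t)/2) dt, so v = -5*cos(4*t)/8: now -5*t**2*cos(4*t)/8 + ∫(5*t*cos(4*t)/4) dt.
Step 2. Integrate ∫(5*t*cos(4*t)/4) dt by parts with u = t, dv = (5*cos(4*t)/4) dt, so v = 5*sin(4*t)/16: now -5*t**2*cos(4*t)/8 + 5*t*sin(4*t)/16 + ∫(-5*sin(4*t)/16) dt.
Step 3. Evaluate the standard form: now -5*t**2*cos(4*t)/8 + 5*t*sin(4*t)/16 + 5*cos(4*t)/64.
Answer: -5*t**2*cos(4*t)/8 + 5*t*sin(4*t)/16 + 5*cos(4*t)/64.


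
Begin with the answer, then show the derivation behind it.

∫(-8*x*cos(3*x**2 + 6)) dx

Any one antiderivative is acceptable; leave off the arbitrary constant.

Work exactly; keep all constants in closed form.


The answer is -4*sin(3*x**2 + 6)/3.
Step 1. Substitute u = x**2 + 2, turning ∫(-8*x*cos(3*x**2 + 6)) dx into ∫(-4*cos(3*u)) du: now ∫(-4*cos(3*u)) du.
Step 2. Evaluate the standard form: now -4*sin(3*u)/3.
Step 3. Substitute back u = x**2 + 2: now -4*sin(3*x**2 + 6)/3.
Answer: -4*sin(3*x**2 + 6)/3.


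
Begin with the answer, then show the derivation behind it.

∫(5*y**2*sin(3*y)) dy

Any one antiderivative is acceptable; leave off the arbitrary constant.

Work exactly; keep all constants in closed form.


The answer is -5*y**2*cos(3*y)/3 + 10*y*sin(3*y)/9 + 10*cos(3*y)/27.
Step 1. Integrate ∫(5*y**2*sin(3*y)) dy by parts with u = y**2, dv = (5*sin(3*y)) dy, so v = -5*cos(3*y)/3: now -5*y**2*cos(3*y)/3 + ∫(10*y*cos(3*y)/3) dy.
Step 2. Integrate ∫(10*y*cos(3*y)/3) dy by parts with u = y, dv = (10*cos(3*y)/3) dy, so v = 10*sin(3*y)/9: now -5*y**2*cos(3*y)/3 + 10*y*sin(3*y)/9 + ∫(-10*sin(3*y)/9) dy.
Step 3. Evaluate the standard form: now -5*y**2*cos(3*y)/3 + 10*y*sin(3*y)/9 + 10*cos(3*y)/27.
Answer: -5*y**2*cos(3*y)/3 + 10*y*sin(3*y)/9 + 10*cos(3*y)/27.


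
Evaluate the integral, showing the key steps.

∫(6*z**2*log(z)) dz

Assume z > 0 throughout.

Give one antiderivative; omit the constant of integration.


Step 1. Integrate ∫(6*z**2*log(z)) dz by parts with u = log(z), dv = (6*z**2) dz, so v = 2*z**3 [assuming z > 0]: now 2*z**3*log(z) + ∫(-2*z**2) dz.
Step 2. Evaluate the standard form: now 2*z**3*log(z) - 2*z**3/3.
Answer: 2*z**3*log(z) - 2*z**3/3.


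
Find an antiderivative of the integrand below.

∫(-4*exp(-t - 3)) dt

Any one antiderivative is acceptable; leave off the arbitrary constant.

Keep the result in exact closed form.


Answer: 4*exp(-t - 3).


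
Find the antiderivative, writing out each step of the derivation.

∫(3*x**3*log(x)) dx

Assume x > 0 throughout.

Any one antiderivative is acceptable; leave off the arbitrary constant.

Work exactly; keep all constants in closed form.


Step 1. Integrate ∫(3*x**3*log(x)) dx by parts with u = log(x), dv = (3*x**3) dx, so v = 3*x**4/4 [assuming x > 0]: now 3*x**4*log(x)/4 + ∫(-3*x**3/4) dx.
Step 2. Evaluate the standard form: now 3*x**4*log(x)/4 - 3*x**4/16.
Answer: 3*x**4*log(x)/4 - 3*x**4/16.


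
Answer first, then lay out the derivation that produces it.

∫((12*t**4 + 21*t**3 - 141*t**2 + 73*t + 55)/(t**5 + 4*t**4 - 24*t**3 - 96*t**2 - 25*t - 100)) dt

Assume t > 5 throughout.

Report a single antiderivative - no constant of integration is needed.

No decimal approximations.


The answer is 3*log(t - 5) + 5*log(t + 4) + 4*log(t + 5) - 2*atan(t).
Step 1. Decompose ∫((12*t**4 + 21*t**3 - 141*t**2 + 73*t + 55)/(t**5 + 4*t**4 - 24*t**3 - 96*t**2 - 25*t - 100)) dt by partial fractions, (12*t**4 + 21*t**3 - 141*t**2 + 73*t + 55)/(t**5 + 4*t**4 - 24*t**3 - 96*t**2 - 25*t - 100) = -2/(t**2 + 1) + 4/(t + 5) + 5/(t + 4) + 3/(t - 5): now ∫(3/(t - 5)) dt + ∫(5/(t + 4)) dt + ∫(4/(t + 5)) dt + ∫(-2/(t**2 + 1)) dt.
Step 2. Evaluate the standard form [assuming t > -5]: now 4*log(t + 5) + ∫(3/(t - 5)) dt + ∫(5/(t + 4)) dt + ∫(-2/(t**2 + 1)) dt.
Step 3. Evaluate the standard form [assuming t > -4]: now 5*log(t + 4) + 4*log(t + 5) + ∫(3/(t - 5)) dt + ∫(-2/(t**2 + 1)) dt.
Step 4. Evaluate the standard form [assuming t > 5]: now 3*log(t - 5) + 5*log(t + 4) + 4*log(t + 5) + ∫(-2/(t**2 + 1)) dt.
Step 5. Evaluate the standard form: now 3*log(t - 5) + 5*log(t + 4) + 4*log(t + 5) - 2*atan(t).
Answer: 3*log(t - 5) + 5*log(t + 4) + 4*log(t + 5) - 2*atan(t).


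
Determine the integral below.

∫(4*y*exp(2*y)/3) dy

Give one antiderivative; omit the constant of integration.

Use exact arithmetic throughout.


Answer: 2*y*exp(2*y)/3 - exp(2*y)/3.


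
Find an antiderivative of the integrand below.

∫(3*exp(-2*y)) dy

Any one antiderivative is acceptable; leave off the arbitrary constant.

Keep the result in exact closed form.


Answer: -3*exp(-2*y)/2.


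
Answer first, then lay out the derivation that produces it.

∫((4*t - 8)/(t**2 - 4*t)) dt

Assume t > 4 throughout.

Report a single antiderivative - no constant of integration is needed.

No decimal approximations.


The answer is 2*log(t) + 2*log(t - 4).
Step 1. Decompose ∫((4*t - 8)/(t**2 - 4*t)) dt by partial fractions, (4*t - 8)/(t**2 - 4*t) = 2/(t - 4) + 2/t: now ∫(2/t) dt + ∫(2/(t - 4)) dt.
Step 2. Evaluate the standard form [assuming t > 4]: now 2*log(t - 4) + ∫(2/t) dt.
Step 3. Evaluate the standard form [assuming t > 0]: now 2*log(t) + 2*log(t - 4).
Answer: 2*log(t) + 2*log(t - 4).


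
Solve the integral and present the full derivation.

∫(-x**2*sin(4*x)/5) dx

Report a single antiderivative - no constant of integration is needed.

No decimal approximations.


Step 1. Integrate ∫(-x**2*sin(4*x)/5) dx by parts with u = x**2, dv = (-sin(4*x)/5) dx, so v = cos(4*x)/20: now x**2*cos(4*x)/20 + ∫(-x*cos(4*x)/10) dx.
Step 2. Integrate ∫(-x*cos(4*x)/10) dx by parts with u = x, dv = (-cos(4*x)/10) dx, so v = -sin(4*x)/40: now x**2*cos(4*x)/20 - x*sin(4*x)/40 + ∫(sin(4*x)/40) dx.
Step 3. Evaluate the standard form: now x**2*cos(4*x)/20 - x*sin(4*x)/40 - cos(4*x)/160.
Answer: x**2*cos(4*x)/20 - x*sin(4*x)/40 - cos(4*x)/160.


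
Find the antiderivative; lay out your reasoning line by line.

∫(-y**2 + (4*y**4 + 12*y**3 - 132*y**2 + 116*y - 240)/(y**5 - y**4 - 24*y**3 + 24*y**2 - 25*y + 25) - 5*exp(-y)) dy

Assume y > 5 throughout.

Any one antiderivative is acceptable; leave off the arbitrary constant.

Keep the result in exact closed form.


Step 1. Rewrite: now ∫(-y**2) dy + ∫((4*y**4 + 12*y**3 - 132*y**2 + 116*y - 240)/(y**5 - y**4 - 24*y**3 + 24*y**2 - 25*y + 25)) dy + ∫(-5*exp(-y)) dy.
Step 2. Decompose ∫((4*y**4 + 12*y**3 - 132*y**2 + 116*y - 240)/(y**5 - y**4 - 24*y**3 + 24*y**2 - 25*y + 25)) dy by partial fractions, (4*y**4 + 12*y**3 - 132*y**2 + 116*y - 240)/(y**5 - y**4 - 24*y**3 + 24*y**2 - 25*y + 25) = -4/(y**2 + 1) - 2/(y + 5) + 5/(y - 1) + 1/(y - 5): now ∫(-y**2) dy + ∫(1/(y - 5)) dy + ∫(5/(y - 1)) dy + ∫(-2/(y + 5)) dy + ∫(-4/(y**2 + 1)) dy + ∫(-5*exp(-y)) dy.
Step 3. Evaluate the standard form [assuming y > 5]: now log(y - 5) + ∫(-y**2) dy + ∫(5/(y - 1)) dy + ∫(-2/(y + 5)) dy + ∫(-4/(y**2 + 1)) dy + ∫(-5*exp(-y)) dy.
Step 4. Evaluate the standard form [assuming y > -5]: now log(y - 5) - 2*log(y + 5) + ∫(-y**2) dy + ∫(5/(y - 1)) dy + ∫(-4/(y**2 + 1)) dy + ∫(-5*exp(-y)) dy.
Step 5. Evaluate the standard form [assuming y > 1]: now log(y - 5) + 5*log(y - 1) - 2*log(y + 5) + ∫(-y**2) dy + ∫(-4/(y**2 + 1)) dy + ∫(-5*exp(-y)) dy.
Step 6. Evaluate the standard form: now log(y - 5) + 5*log(y - 1) - 2*log(y + 5) - 4*atan(y) + ∫(-y**2) dy + ∫(-5*exp(-y)) dy.
Step 7. Evaluate the standard form: now -y**3/3 + log(y - 5) + 5*log(y - 1) - 2*log(y + 5) - 4*atan(y) + ∫(-5*exp(-y)) dy.
Step 8. Evaluate the standard form: now -y**3/3 + log(y - 5) + 5*log(y - 1) - 2*log(y + 5) - 4*atan(y) + 5*exp(-y).
Answer: -y**3/3 + log(y - 5) + 5*log(y - 1) - 2*log(y + 5) - 4*atan(y) + 5*exp(-y).


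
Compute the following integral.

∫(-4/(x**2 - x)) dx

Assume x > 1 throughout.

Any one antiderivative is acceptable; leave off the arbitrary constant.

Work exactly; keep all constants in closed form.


Answer: 4*log(x) - 4*log(x - 1).


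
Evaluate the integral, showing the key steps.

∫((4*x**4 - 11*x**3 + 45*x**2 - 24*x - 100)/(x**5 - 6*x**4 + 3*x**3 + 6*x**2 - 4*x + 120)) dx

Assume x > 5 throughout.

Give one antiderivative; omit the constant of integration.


Step 1. Decompose ∫((4*x**4 - 11*x**3 + 45*x**2 - 24*x - 100)/(x**5 - 6*x**4 + 3*x**3 + 6*x**2 - 4*x + 120)) dx by partial fractions, (4*x**4 - 11*x**3 + 45*x**2 - 24*x - 100)/(x**5 - 6*x**4 + 3*x**3 + 6*x**2 - 4*x + 120) = -4/(x**2 + 4) + 1/(x + 2) - 2/(x - 3) + 5/(x - 5): now ∫(5/(x - 5)) dx + ∫(-2/(x - 3)) dx + ∫(1/(x + 2)) dx + ∫(-4/(x**2 + 4)) dx.
Step 2. Evaluate the standard form [assuming x > -2]: now log(x + 2) + ∫(5/(x - 5)) dx + ∫(-2/(x - 3)) dx + ∫(-4/(x**2 + 4)) dx.
Step 3. Evaluate the standard form [assuming x > 5]: now 5*log(x - 5) + log(x + 2) + ∫(-2/(x - 3)) dx + ∫(-4/(x**2 + 4)) dx.
Step 4. Evaluate the standard form [assuming x > 3]: now 5*log(x - 5) - 2*log(x - 3) + log(x + 2) + ∫(-4/(x**2 + 4)) dx.
Step 5. Evaluate the standard form: now 5*log(x - 5) - 2*log(x - 3) + log(x + 2) - 2*atan(x/2).
Answer: 5*log(x - 5) - 2*log(x - 3) + log(x + 2) - 2*atan(x/2).


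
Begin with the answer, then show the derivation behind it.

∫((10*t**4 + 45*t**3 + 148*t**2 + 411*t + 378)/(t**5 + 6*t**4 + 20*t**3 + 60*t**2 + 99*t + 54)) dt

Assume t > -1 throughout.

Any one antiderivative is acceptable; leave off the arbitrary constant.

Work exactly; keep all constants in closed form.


The answer is 4*log(t + 1) + 4*log(t + 2) + 2*log(t + 3) + atan(t/3).
Step 1. Decompose ∫((10*t**4 + 45*t**3 + 148*t**2 + 411*t + 378)/(t**5 + 6*t**4 + 20*t**3 + 60*t**2 + 99*t + 54)) dt by partial fractions, (10*t**4 + 45*t**3 + 148*t**2 + 411*t + 378)/(t**5 + 6*t**4 + 20*t**3 + 60*t**2 + 99*t + 54) = 3/(t**2 + 9) + 2/(t + 3) + 4/(t + 2) + 4/(t + 1): now ∫(4/(t + 1)) dt + ∫(4/(t + 2)) dt + ∫(2/(t + 3)) dt + ∫(3/(t**2 + 9)) dt.
Step 2. Evaluate the standard form [assuming t > -1]: now 4*log(t + 1) + ∫(4/(t + 2)) dt + ∫(2/(t + 3)) dt + ∫(3/(t**2 + 9)) dt.
Step 3. Evaluate the standard form [assuming t > -3]: now 4*log(t + 1) + 2*log(t + 3) + ∫(4/(t + 2)) dt + ∫(3/(t**2 + 9)) dt.
Step 4. Evaluate the standard form [assuming t > -2]: now 4*log(t + 1) + 4*log(t + 2) + 2*log(t + 3) + ∫(3/(t**2 + 9)) dt.
Step 5. Evaluate the standard form: now 4*log(t + 1) + 4*log(t + 2) + 2*log(t + 3) + atan(t/3).
Answer: 4*log(t + 1) + 4*log(t + 2) + 2*log(t + 3) + atan(t/3).


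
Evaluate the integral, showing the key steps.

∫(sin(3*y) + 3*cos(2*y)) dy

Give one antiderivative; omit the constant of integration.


Step 1. Rewrite: now ∫(sin(3*y)) dy + ∫(3*cos(2*y)) dy.
Step 2. Evaluate the standard form: now 3*sin(2*y)/2 + ∫(sin(3*y)) dy.
Step 3. Evaluate the standard form: now 3*sin(2*y)/2 - cos(3*y)/3.
Answer: 3*sin(2*y)/2 - cos(3*y)/3.


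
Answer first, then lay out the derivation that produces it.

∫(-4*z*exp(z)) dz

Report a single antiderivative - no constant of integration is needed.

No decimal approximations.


The answer is -4*z*exp(z) + 4*exp(z).
Step 1. Integrate ∫(-4*z*exp(z)) dz by parts with u = z, dv = (-4*exp(z)) dz, so v = -4*exp(z): now -4*z*exp(z) + ∫(4*exp(z)) dz.
Step 2. Evaluate the standard form: now -4*z*exp(z) + 4*exp(z).
Answer: -4*z*exp(z) + 4*exp(z).


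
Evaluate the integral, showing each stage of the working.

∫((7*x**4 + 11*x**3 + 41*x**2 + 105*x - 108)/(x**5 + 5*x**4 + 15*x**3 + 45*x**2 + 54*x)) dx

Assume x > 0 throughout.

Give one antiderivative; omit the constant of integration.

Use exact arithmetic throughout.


Step 1. Decompose ∫((7*x**4 + 11*x**3 + 41*x**2 + 105*x - 108)/(x**5 + 5*x**4 + 15*x**3 + 45*x**2 + 54*x)) dx by partial fractions, (7*x**4 + 11*x**3 + 41*x**2 + 105*x - 108)/(x**5 + 5*x**4 + 15*x**3 + 45*x**2 + 54*x) = -2/(x**2 + 9) + 4/(x + 3) + 5/(x + 2) - 2/x: now ∫(-2/x) dx + ∫(5/(x + 2)) dx + ∫(4/(x + 3)) dx + ∫(-2/(x**2 + 9)) dx.
Step 2. Evaluate the standard form [assuming x > -2]: now 5*log(x + 2) + ∫(-2/x) dx + ∫(4/(x + 3)) dx + ∫(-2/(x**2 + 9)) dx.
Step 3. Evaluate the standard form [assuming x > 0]: now -2*log(x) + 5*log(x + 2) + ∫(4/(x + 3)) dx + ∫(-2/(x**2 + 9)) dx.
Step 4. Evaluate the standard form [assuming x > -3]: now -2*log(x) + 5*log(x + 2) + 4*log(x + 3) + ∫(-2/(x**2 + 9)) dx.
Step 5. Evaluate the standard form: now -2*log(x) + 5*log(x + 2) + 4*log(x + 3) - 2*atan(x/3)/3.
Answer: -2*log(x) + 5*log(x + 2) + 4*log(x + 3) - 2*atan(x/3)/3.


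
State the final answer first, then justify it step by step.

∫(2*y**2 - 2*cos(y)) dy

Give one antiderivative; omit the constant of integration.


The answer is 2*y**3/3 - 2*sin(y).
Step 1. Rewrite: now ∫(2*y**2) dy + ∫(-2*cos(y)) dy.
Step 2. Evaluate the standard form: now -2*sin(y) + ∫(2*y**2) dy.
Step 3. Evaluate the standard form: now 2*y**3/3 - 2*sin(y).
Answer: 2*y**3/3 - 2*sin(y).


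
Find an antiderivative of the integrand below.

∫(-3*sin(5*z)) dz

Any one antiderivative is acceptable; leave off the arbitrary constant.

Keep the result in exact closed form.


Answer: 3*cos(5*z)/5.


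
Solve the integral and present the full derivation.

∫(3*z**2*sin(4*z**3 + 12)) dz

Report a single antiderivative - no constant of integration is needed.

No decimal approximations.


Step 1. Substitute u = z**3 + 3, turning ∫(3*z**2*sin(4*z**3 + 12)) dz into ∫(sin(4*u)) du: now ∫(sin(4*u)) du.
Step 2. Evaluate the standard form: now -cos(4*u)/4.
Step 3. Substitute back u = z**3 + 3: now -cos(4*z**3 + 12)/4.
Answer: -cos(4*z**3 + 12)/4.


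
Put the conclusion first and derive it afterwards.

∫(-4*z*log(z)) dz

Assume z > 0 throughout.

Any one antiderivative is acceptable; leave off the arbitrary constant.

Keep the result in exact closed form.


The answer is -2*z**2*log(z) + z**2.
Step 1. Integrate ∫(-4*z*log(z)) dz by parts with u = log(z), dv = (-4*z) dz, so v = -2*z**2 [assuming z > 0]: now -2*z**2*log(z) + ∫(2*z) dz.
Step 2. Evaluate the standard form: now -2*z**2*log(z) + z**2.
Answer: -2*z**2*log(z) + z**2.


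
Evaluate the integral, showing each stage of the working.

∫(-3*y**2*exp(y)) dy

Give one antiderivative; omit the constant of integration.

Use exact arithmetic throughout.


Step 1. Integrate ∫(-3*y**2*exp(y)) dy by parts with u = y**2, dv = (-3*exp(y)) dy, so v = -3*exp(y): now -3*y**2*exp(y) + ∫(6*y*exp(y)) dy.
Step 2. Integrate ∫(6*y*exp(y)) dy by parts with u = y, dv = (6*exp(y)) dy, so v = 6*exp(y): now -3*y**2*exp(y) + 6*y*exp(y) + ∫(-6*exp(y)) dy.
Step 3. Evaluate the standard form: now -3*y**2*exp(y) + 6*y*exp(y) - 6*exp(y).
Answer: -3*y**2*exp(y) + 6*y*exp(y) - 6*exp(y).


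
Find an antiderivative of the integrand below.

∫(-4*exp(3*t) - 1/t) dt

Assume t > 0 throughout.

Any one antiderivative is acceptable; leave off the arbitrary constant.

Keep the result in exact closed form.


Answer: -4*exp(3*t)/3 - log(t).


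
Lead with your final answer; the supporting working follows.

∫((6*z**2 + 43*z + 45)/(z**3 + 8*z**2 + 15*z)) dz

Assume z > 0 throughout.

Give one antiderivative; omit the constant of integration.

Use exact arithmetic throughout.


The answer is 3*log(z) + 5*log(z + 3) - 2*log(z + 5).
Step 1. Decompose ∫((6*z**2 + 43*z + 45)/(z**3 + 8*z**2 + 15*z)) dz by partial fractions, (6*z**2 + 43*z + 45)/(z**3 + 8*z**2 + 15*z) = -2/(z + 5) + 5/(z + 3) + 3/z: now ∫(3/z) dz + ∫(5/(z + 3)) dz + ∫(-2/(z + 5)) dz.
Step 2. Evaluate the standard form [assuming z > 0]: now 3*log(z) + ∫(5/(z + 3)) dz + ∫(-2/(z + 5)) dz.
Step 3. Evaluate the standard form [assuming z > -5]: now 3*log(z) - 2*log(z + 5) + ∫(5/(z + 3)) dz.
Step 4. Evaluate the standard form [assuming z > -3]: now 3*log(z) + 5*log(z + 3) - 2*log(z + 5).
Answer: 3*log(z) + 5*log(z + 3) - 2*log(z + 5).


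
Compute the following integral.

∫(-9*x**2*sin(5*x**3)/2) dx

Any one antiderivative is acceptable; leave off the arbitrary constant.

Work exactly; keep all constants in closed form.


Answer: 3*cos(5*x**3)/10.


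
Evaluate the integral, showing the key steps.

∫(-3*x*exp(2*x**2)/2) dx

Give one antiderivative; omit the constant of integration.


Step 1. Substitute u = x**2, turning ∫(-3*x*exp(2*x**2)/2) dx into ∫(-3*exp(2*u)/4) du: now ∫(-3*exp(2*u)/4) du.
Step 2. Evaluate the standard form: now -3*exp(2*u)/8.
Step 3. Substitute back u = x**2: now -3*exp(2*x**2)/8.
Answer: -3*exp(2*x**2)/8.


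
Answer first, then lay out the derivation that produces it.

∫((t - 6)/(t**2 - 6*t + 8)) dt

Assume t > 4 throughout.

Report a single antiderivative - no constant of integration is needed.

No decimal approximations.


The answer is -log(t - 4) + 2*log(t - 2).
Step 1. Decompose ∫((t - 6)/(t**2 - 6*t + 8)) dt by partial fractions, (t - 6)/(t**2 - 6*t + 8) = 2/(t - 2) - 1/(t - 4): now ∫(-1/(t - 4)) dt + ∫(2/(t - 2)) dt.
Step 2. Evaluate the standard form [assuming t > 2]: now 2*log(t - 2) + ∫(-1/(t - 4)) dt.
Step 3. Evaluate the standard form [assuming t > 4]: now -log(t - 4) + 2*log(t - 2).
Answer: -log(t - 4) + 2*log(t - 2).


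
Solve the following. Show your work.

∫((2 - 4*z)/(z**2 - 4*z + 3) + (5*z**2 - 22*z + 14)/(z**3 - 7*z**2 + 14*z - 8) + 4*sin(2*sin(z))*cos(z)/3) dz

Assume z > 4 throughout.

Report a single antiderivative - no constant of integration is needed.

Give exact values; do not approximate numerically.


Step 1. Rewrite: now ∫((2 - 4*z)/(z**2 - 4*z + 3)) dz + ∫((5*z**2 - 22*z + 14)/(z**3 - 7*z**2 + 14*z - 8)) dz + ∫(4*sin(2*sin(z))*cos(z)/3) dz.
Step 2. Decompose ∫((2 - 4*z)/(z**2 - 4*z + 3)) dz by partial fractions, (2 - 4*z)/(z**2 - 4*z + 3) = 1/(z - 1) - 5/(z - 3): now ∫((5*z**2 - 22*z + 14)/(z**3 - 7*z**2 + 14*z - 8)) dz + ∫(4*sin(2*sin(z))*cos(z)/3) dz + ∫(-5/(z - 3)) dz + ∫(1/(z - 1)) dz.
Step 3. Evaluate the standard form [assuming z > 1]: now log(z - 1) + ∫((5*z**2 - 22*z + 14)/(z**3 - 7*z**2 + 14*z - 8)) dz + ∫(4*sin(2*sin(z))*cos(z)/3) dz + ∫(-5/(z - 3)) dz.
Step 4. Evaluate the standard form [assuming z > 3]: now -5*log(z - 3) + log(z - 1) + ∫((5*z**2 - 22*z + 14)/(z**3 - 7*z**2 + 14*z - 8)) dz + ∫(4*sin(2*sin(z))*cos(z)/3) dz.
Step 5. Substitute u = sin(z), turning ∫(4*sin(2*sin(z))*cos(z)/3) dz into ∫(4*sin(2*u)/3) du: now -5*log(z - 3) + log(z - 1) + ∫((5*z**2 - 22*z + 14)/(z**3 - 7*z**2 + 14*z - 8)) dz + ∫(4*sin(2*u)/3) du.
Step 6. Evaluate the standard form: now -5*log(z - 3) + log(z - 1) - 2*cos(2*u)/3 + ∫((5*z**2 - 22*z + 14)/(z**3 - 7*z**2 + 14*z - 8)) dz.
Step 7. Substitute back u = sin(z): now -5*log(z - 3) + log(z - 1) - 2*cos(2*sin(z))/3 + ∫((5*z**2 - 22*z + 14)/(z**3 - 7*z**2 + 14*z - 8)) dz.
Step 8. Decompose ∫((5*z**2 - 22*z + 14)/(z**3 - 7*z**2 + 14*z - 8)) dz by partial fractions, (5*z**2 - 22*z + 14)/(z**3 - 7*z**2 + 14*z - 8) = -1/(z - 1) + 5/(z - 2) + 1/(z - 4): now -5*log(z - 3) + log(z - 1) - 2*cos(2*sin(z))/3 + ∫(1/(z - 4)) dz + ∫(5/(z - 2)) dz + ∫(-1/(z - 1)) dz.
Step 9. Evaluate the standard form [assuming z > 2]: now -5*log(z - 3) + 5*log(z - 2) + log(z - 1) - 2*cos(2*sin(z))/3 + ∫(1/(z - 4)) dz + ∫(-1/(z - 1)) dz.
Step 10. Evaluate the standard form [assuming z > 1]: now -5*log(z - 3) + 5*log(z - 2) - 2*cos(2*sin(z))/3 + ∫(1/(z - 4)) dz.
Step 11. Evaluate the standard form [assuming z > 4]: now log(z - 4) - 5*log(z - 3) + 5*log(z - 2) - 2*cos(2*sin(z))/3.
Answer: log(z - 4) - 5*log(z - 3) + 5*log(z - 2) - 2*cos(2*sin(z))/3.


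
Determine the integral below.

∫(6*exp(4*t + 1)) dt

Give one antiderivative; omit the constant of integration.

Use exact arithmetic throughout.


Answer: 3*exp(4*t + 1)/2.


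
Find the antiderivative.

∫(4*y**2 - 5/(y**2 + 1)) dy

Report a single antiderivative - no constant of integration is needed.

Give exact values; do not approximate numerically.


Answer: 4*y**3/3 - 5*atan(y).


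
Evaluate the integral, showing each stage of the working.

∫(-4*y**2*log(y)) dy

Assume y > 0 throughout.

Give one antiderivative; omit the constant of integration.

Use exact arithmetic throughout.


Step 1. Integrate ∫(-4*y**2*log(y)) dy by parts with u = log(y), dv = (-4*y**2) dy, so v = -4*y**3/3 [assuming y > 0]: now -4*y**3*log(y)/3 + ∫(4*y**2/3) dy.
Step 2. Evaluate the standard form: now -4*y**3*log(y)/3 + 4*y**3/9.
Answer: -4*y**3*log(y)/3 + 4*y**3/9.


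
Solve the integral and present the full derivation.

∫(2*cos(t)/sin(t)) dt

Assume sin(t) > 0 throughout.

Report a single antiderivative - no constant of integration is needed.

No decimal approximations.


Step 1. Substitute u = sin(t), turning ∫(2*cos(t)/sin(t)) dt into ∫(2/u) du: now ∫(2/u) du.
Step 2. Evaluate the standard form [assuming u > 0]: now 2*log(u).
Step 3. Substitute back u = sin(t): now 2*log(sin(t)).
Answer: 2*log(sin(t)).


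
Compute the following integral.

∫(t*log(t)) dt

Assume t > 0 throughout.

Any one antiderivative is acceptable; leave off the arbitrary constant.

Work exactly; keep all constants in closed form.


Answer: t**2*log(t)/2 - t**2/4.


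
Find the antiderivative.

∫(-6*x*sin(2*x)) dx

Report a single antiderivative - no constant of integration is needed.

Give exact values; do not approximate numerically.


Answer: 3*x*cos(2*x) - 3*sin(2*x)/2.


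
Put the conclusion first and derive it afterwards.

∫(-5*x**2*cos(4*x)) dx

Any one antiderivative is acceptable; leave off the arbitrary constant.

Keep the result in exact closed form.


The answer is -5*x**2*sin(4*x)/4 - 5*x*cos(4*x)/8 + 5*sin(4*x)/32.
Step 1. Integrate ∫(-5*x**2*cos(4*x)) dx by parts with u = x**2, dv = (-5*cos(4*x)) dx, so v = -5*sin(4*x)/4: now -5*x**2*sin(4*x)/4 + ∫(5*x*sin(4*x)/2) dx.
Step 2. Integrate ∫(5*x*sin(4*x)/2) dx by parts with u = x, dv = (5*sin(4*x)/2) dx, so v = -5*cos(4*x)/8: now -5*x**2*sin(4*x)/4 - 5*x*cos(4*x)/8 + ∫(5*cos(4*x)/8) dx.
Step 3. Evaluate the standard form: now -5*x**2*sin(4*x)/4 - 5*x*cos(4*x)/8 + 5*sin(4*x)/32.
Answer: -5*x**2*sin(4*x)/4 - 5*x*cos(4*x)/8 + 5*sin(4*x)/32.


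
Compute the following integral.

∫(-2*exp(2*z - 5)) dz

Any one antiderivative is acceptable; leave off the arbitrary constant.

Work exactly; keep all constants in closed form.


Answer: -exp(2*z - 5).


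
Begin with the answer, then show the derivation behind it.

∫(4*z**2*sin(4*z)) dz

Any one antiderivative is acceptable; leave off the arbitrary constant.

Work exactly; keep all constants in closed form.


The answer is -z**2*cos(4*z) + z*sin(4*z)/2 + cos(4*z)/8.
Step 1. Integrate ∫(4*z**2*sin(4*z)) dz by parts with u = z**2, dv = (4*sin(4*z)) dz, so v = -cos(4*z): now -z**2*cos(4*z) + ∫(2*z*cos(4*z)) dz.
Step 2. Integrate ∫(2*z*cos(4*z)) dz by parts with u = z, dv = (2*cos(4*z)) dz, so v = sin(4*z)/2: now -z**2*cos(4*z) + z*sin(4*z)/2 + ∫(-sin(4*z)/2) dz.
Step 3. Evaluate the standard form: now -z**2*cos(4*z) + z*sin(4*z)/2 + cos(4*z)/8.
Answer: -z**2*cos(4*z) + z*sin(4*z)/2 + cos(4*z)/8.


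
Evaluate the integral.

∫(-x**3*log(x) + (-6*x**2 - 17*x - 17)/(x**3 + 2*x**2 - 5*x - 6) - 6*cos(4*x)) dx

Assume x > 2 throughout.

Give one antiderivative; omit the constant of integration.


Answer: -x**4*log(x)/4 + x**4/16 - 5*log(x - 2) + log(x + 1) - 2*log(x + 3) - 3*sin(4*x)/2.


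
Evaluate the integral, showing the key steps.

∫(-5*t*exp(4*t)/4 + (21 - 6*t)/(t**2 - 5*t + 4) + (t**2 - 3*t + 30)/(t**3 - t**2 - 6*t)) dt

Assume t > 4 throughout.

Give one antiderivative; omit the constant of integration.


Step 1. Rewrite: now ∫(-5*t*exp(4*t)/4) dt + ∫((21 - 6*t)/(t**2 - 5*t + 4)) dt + ∫((t**2 - 3*t + 30)/(t**3 - t**2 - 6*t)) dt.
Step 2. Decompose ∫((21 - 6*t)/(t**2 - 5*t + 4)) dt by partial fractions, (21 - 6*t)/(t**2 - 5*t + 4) = -5/(t - 1) - 1/(t - 4): now ∫(-5*t*exp(4*t)/4) dt + ∫((t**2 - 3*t + 30)/(t**3 - t**2 - 6*t)) dt + ∫(-1/(t - 4)) dt + ∫(-5/(t - 1)) dt.
Step 3. Evaluate the standard form [assuming t > 4]: now -log(t - 4) + ∫(-5*t*exp(4*t)/4) dt + ∫((t**2 - 3*t + 30)/(t**3 - t**2 - 6*t)) dt + ∫(-5/(t - 1)) dt.
Step 4. Evaluate the standard form [assuming t > 1]: now -log(t - 4) - 5*log(t - 1) + ∫(-5*t*exp(4*t)/4) dt + ∫((t**2 - 3*t + 30)/(t**3 - t**2 - 6*t)) dt.
Step 5. Decompose ∫((t**2 - 3*t + 30)/(t**3 - t**2 - 6*t)) dt by partial fractions, (t**2 - 3*t + 30)/(t**3 - t**2 - 6*t) = 4/(t + 2) + 2/(t - 3) - 5/t: now -log(t - 4) - 5*log(t - 1) + ∫(-5/t) dt + ∫(-5*t*exp(4*t)/4) dt + ∫(2/(t - 3)) dt + ∫(4/(t + 2)) dt.
Step 6. Evaluate the standard form [assuming t > 3]: now -log(t - 4) + 2*log(t - 3) - 5*log(t - 1) + ∫(-5/t) dt + ∫(-5*t*exp(4*t)/4) dt + ∫(4/(t + 2)) dt.
Step 7. Evaluate the standard form [assuming t > -2]: now -log(t - 4) + 2*log(t - 3) - 5*log(t - 1) + 4*log(t + 2) + ∫(-5/t) dt + ∫(-5*t*exp(4*t)/4) dt.
Step 8. Evaluate the standard form [assuming t > 0]: now -5*log(t) - log(t - 4) + 2*log(t - 3) - 5*log(t - 1) + 4*log(t + 2) + ∫(-5*t*exp(4*t)/4) dt.
Step 9. Integrate ∫(-5*t*exp(4*t)/4) dt by parts with u = t, dv = (-5*exp(4*t)/4) dt, so v = -5*exp(4*t)/16: now -5*t*exp(4*t)/16 - 5*log(t) - log(t - 4) + 2*log(t - 3) - 5*log(t - 1) + 4*log(t + 2) + ∫(5*exp(4*t)/16) dt.
Step 10. Evaluate the standard form: now -5*t*exp(4*t)/16 + 5*exp(4*t)/64 - 5*log(t) - log(t - 4) + 2*log(t - 3) - 5*log(t - 1) + 4*log(t + 2).
Answer: -5*t*exp(4*t)/16 + 5*exp(4*t)/64 - 5*log(t) - log(t - 4) + 2*log(t - 3) - 5*log(t - 1) + 4*log(t + 2).


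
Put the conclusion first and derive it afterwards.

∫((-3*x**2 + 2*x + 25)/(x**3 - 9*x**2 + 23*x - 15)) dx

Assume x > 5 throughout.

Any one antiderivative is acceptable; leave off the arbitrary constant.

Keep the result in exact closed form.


The answer is -5*log(x - 5) - log(x - 3) + 3*log(x - 1).
Step 1. Decompose ∫((-3*x**2 + 2*x + 25)/(x**3 - 9*x**2 + 23*x - 15)) dx by partial fractions, (-3*x**2 + 2*x + 25)/(x**3 - 9*x**2 + 23*x - 15) = 3/(x - 1) - 1/(x - 3) - 5/(x - 5): now ∫(-5/(x - 5)) dx + ∫(-1/(x - 3)) dx + ∫(3/(x - 1)) dx.
Step 2. Evaluate the standard form [assuming x > 5]: now -5*log(x - 5) + ∫(-1/(x - 3)) dx + ∫(3/(x - 1)) dx.
Step 3. Evaluate the standard form [assuming x > 1]: now -5*log(x - 5) + 3*log(x - 1) + ∫(-1/(x - 3)) dx.
Step 4. Evaluate the standard form [assuming x > 3]: now -5*log(x - 5) - log(x - 3) + 3*log(x - 1).
Answer: -5*log(x - 5) - log(x - 3) + 3*log(x - 1).


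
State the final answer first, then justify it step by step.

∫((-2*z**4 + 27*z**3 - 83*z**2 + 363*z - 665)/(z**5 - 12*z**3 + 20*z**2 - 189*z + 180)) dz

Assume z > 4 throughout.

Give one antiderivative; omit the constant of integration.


The answer is log(z - 4) + 2*log(z - 1) - 5*log(z + 5) - 4*atan(z/3)/3.
Step 1. Decompose ∫((-2*z**4 + 27*z**3 - 83*z**2 + 363*z - 665)/(z**5 - 12*z**3 + 20*z**2 - 189*z + 180)) dz by partial fractions, (-2*z**4 + 27*z**3 - 83*z**2 + 363*z - 665)/(z**5 - 12*z**3 + 20*z**2 - 189*z + 180) = -4/(z**2 + 9) - 5/(z + 5) + 2/(z - 1) + 1/(z - 4): now ∫(1/(z - 4)) dz + ∫(2/(z - 1)) dz + ∫(-5/(z + 5)) dz + ∫(-4/(z**2 + 9)) dz.
Step 2. Evaluate the standard form [assuming z > 1]: now 2*log(z - 1) + ∫(1/(z - 4)) dz + ∫(-5/(z + 5)) dz + ∫(-4/(z**2 + 9)) dz.
Step 3. Evaluate the standard form [assuming z > -5]: now 2*log(z - 1) - 5*log(z + 5) + ∫(1/(z - 4)) dz + ∫(-4/(z**2 + 9)) dz.
Step 4. Evaluate the standard form [assuming z > 4]: now log(z - 4) + 2*log(z - 1) - 5*log(z + 5) + ∫(-4/(z**2 + 9)) dz.
Step 5. Evaluate the standard form: now log(z - 4) + 2*log(z - 1) - 5*log(z + 5) - 4*atan(z/3)/3.
Answer: log(z - 4) + 2*log(z - 1) - 5*log(z + 5) - 4*atan(z/3)/3.


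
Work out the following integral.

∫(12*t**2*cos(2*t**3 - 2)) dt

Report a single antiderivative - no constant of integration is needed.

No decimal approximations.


Answer: 2*sin(2*t**3 - 2).


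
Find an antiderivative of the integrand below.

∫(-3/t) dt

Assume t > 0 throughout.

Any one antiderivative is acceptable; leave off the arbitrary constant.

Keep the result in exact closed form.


Answer: -3*log(t).


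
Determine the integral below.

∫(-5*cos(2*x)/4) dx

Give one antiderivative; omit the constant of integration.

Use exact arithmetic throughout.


Answer: -5*sin(2*x)/8.


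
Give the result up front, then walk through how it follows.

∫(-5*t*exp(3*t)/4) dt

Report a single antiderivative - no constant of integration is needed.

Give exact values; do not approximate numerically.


The answer is -5*t*exp(3*t)/12 + 5*exp(3*t)/36.
Step 1. Integrate ∫(-5*t*exp(3*t)/4) dt by parts with u = t, dv = (-5*exp(3*t)/4) dt, so v = -5*exp(3*t)/12: now -5*t*exp(3*t)/12 + ∫(5*exp(3*t)/12) dt.
Step 2. Evaluate the standard form: now -5*t*exp(3*t)/12 + 5*exp(3*t)/36.
Answer: -5*t*exp(3*t)/12 + 5*exp(3*t)/36.


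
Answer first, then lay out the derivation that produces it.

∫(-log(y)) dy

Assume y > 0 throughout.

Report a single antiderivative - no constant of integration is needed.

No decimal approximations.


The answer is -y*log(y) + y.
Step 1. Integrate ∫(-log(y)) dy by parts with u = log(y), dv = (-1) dy, so v = -y [assuming y > 0]: now -y*log(y) + ∫(1) dy.
Step 2. Evaluate the standard form: now -y*log(y) + y.
Answer: -y*log(y) + y.


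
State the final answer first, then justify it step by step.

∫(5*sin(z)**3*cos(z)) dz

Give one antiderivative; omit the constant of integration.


The answer is 5*sin(z)**4/4.
Step 1. Substitute u = sin(z), turning ∫(5*sin(z)**3*cos(z)) dz into ∫(5*u**3) du: now ∫(5*u**3) du.
Step 2. Evaluate the standard form: now 5*u**4/4.
Step 3. Substitute back u = sin(z): now 5*sin(z)**4/4.
Answer: 5*sin(z)**4/4.


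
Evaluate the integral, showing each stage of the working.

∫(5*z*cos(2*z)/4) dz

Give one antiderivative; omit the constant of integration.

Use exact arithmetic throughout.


Step 1. Integrate ∫(5*z*cos(2*z)/4) dz by parts with u = z, dv = (5*cos(2*z)/4) dz, so v = 5*sin(2*z)/8: now 5*z*sin(2*z)/8 + ∫(-5*sin(2*z)/8) dz.
Step 2. Evaluate the standard form: now 5*z*sin(2*z)/8 + 5*cos(2*z)/16.
Answer: 5*z*sin(2*z)/8 + 5*cos(2*z)/16.


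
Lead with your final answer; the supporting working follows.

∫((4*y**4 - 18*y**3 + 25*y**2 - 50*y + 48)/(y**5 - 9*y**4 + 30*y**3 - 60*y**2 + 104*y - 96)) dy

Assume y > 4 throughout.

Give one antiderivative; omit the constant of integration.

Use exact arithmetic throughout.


The answer is 3*log(y - 4) + 3*log(y - 3) - 2*log(y - 2) + atan(y/2)/2.
Step 1. Decompose ∫((4*y**4 - 18*y**3 + 25*y**2 - 50*y + 48)/(y**5 - 9*y**4 + 30*y**3 - 60*y**2 + 104*y - 96)) dy by partial fractions, (4*y**4 - 18*y**3 + 25*y**2 - 50*y + 48)/(y**5 - 9*y**4 + 30*y**3 - 60*y**2 + 104*y - 96) = 1/(y**2 + 4) - 2/(y - 2) + 3/(y - 3) + 3/(y - 4): now ∫(3/(y - 4)) dy + ∫(3/(y - 3)) dy + ∫(-2/(y - 2)) dy + ∫(1/(y**2 + 4)) dy.
Step 2. Evaluate the standard form [assuming y > 2]: now -2*log(y - 2) + ∫(3/(y - 4)) dy + ∫(3/(y - 3)) dy + ∫(1/(y**2 + 4)) dy.
Step 3. Evaluate the standard form [assuming y > 4]: now 3*log(y - 4) - 2*log(y - 2) + ∫(3/(y - 3)) dy + ∫(1/(y**2 + 4)) dy.
Step 4. Evaluate the standard form [assuming y > 3]: now 3*log(y - 4) + 3*log(y - 3) - 2*log(y - 2) + ∫(1/(y**2 + 4)) dy.
Step 5. Evaluate the standard form: now 3*log(y - 4) + 3*log(y - 3) - 2*log(y - 2) + atan(y/2)/2.
Answer: 3*log(y - 4) + 3*log(y - 3) - 2*log(y - 2) + atan(y/2)/2.
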